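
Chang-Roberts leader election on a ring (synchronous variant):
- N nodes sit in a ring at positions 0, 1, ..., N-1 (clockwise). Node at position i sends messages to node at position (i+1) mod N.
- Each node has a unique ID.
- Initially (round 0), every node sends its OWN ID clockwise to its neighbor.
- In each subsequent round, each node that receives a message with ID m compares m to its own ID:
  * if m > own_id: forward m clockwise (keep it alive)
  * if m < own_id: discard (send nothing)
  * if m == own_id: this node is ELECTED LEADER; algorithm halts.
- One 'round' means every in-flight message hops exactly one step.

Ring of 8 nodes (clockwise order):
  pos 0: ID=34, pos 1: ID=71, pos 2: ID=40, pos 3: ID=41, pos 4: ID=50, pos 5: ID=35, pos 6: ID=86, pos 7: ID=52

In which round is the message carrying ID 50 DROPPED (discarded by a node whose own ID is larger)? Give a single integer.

Round 1: pos1(id71) recv 34: drop; pos2(id40) recv 71: fwd; pos3(id41) recv 40: drop; pos4(id50) recv 41: drop; pos5(id35) recv 50: fwd; pos6(id86) recv 35: drop; pos7(id52) recv 86: fwd; pos0(id34) recv 52: fwd
Round 2: pos3(id41) recv 71: fwd; pos6(id86) recv 50: drop; pos0(id34) recv 86: fwd; pos1(id71) recv 52: drop
Round 3: pos4(id50) recv 71: fwd; pos1(id71) recv 86: fwd
Round 4: pos5(id35) recv 71: fwd; pos2(id40) recv 86: fwd
Round 5: pos6(id86) recv 71: drop; pos3(id41) recv 86: fwd
Round 6: pos4(id50) recv 86: fwd
Round 7: pos5(id35) recv 86: fwd
Round 8: pos6(id86) recv 86: ELECTED
Message ID 50 originates at pos 4; dropped at pos 6 in round 2

Answer: 2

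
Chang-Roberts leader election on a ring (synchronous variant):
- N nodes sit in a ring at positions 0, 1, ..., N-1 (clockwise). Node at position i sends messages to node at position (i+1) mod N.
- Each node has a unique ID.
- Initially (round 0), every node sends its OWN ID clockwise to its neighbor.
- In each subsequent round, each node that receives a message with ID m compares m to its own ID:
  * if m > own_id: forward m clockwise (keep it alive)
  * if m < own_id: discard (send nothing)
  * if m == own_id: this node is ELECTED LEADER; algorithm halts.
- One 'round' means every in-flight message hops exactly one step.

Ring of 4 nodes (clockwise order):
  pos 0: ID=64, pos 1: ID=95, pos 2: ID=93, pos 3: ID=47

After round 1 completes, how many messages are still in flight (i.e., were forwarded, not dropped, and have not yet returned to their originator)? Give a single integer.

Answer: 2

Derivation:
Round 1: pos1(id95) recv 64: drop; pos2(id93) recv 95: fwd; pos3(id47) recv 93: fwd; pos0(id64) recv 47: drop
After round 1: 2 messages still in flight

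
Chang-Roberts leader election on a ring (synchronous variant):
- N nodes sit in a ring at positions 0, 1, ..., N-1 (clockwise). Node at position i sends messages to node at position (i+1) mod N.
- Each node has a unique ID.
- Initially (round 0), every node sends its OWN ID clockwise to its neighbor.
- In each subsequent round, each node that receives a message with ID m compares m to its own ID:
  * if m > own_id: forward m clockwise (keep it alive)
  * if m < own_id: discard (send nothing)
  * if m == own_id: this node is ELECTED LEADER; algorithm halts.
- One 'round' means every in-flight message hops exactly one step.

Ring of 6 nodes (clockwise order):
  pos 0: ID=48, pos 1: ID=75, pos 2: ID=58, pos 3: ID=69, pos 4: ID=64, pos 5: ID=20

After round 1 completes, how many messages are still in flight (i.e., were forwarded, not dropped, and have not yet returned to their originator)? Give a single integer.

Round 1: pos1(id75) recv 48: drop; pos2(id58) recv 75: fwd; pos3(id69) recv 58: drop; pos4(id64) recv 69: fwd; pos5(id20) recv 64: fwd; pos0(id48) recv 20: drop
After round 1: 3 messages still in flight

Answer: 3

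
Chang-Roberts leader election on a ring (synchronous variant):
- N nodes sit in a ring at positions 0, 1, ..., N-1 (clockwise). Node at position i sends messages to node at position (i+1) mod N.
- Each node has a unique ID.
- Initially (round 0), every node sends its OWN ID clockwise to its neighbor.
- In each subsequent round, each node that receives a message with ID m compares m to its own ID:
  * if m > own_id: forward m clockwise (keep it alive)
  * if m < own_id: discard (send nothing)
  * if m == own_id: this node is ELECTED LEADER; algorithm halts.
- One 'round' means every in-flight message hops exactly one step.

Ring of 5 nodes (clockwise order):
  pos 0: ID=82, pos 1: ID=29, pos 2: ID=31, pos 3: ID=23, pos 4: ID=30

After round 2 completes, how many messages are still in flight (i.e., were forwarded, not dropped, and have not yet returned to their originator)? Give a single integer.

Answer: 2

Derivation:
Round 1: pos1(id29) recv 82: fwd; pos2(id31) recv 29: drop; pos3(id23) recv 31: fwd; pos4(id30) recv 23: drop; pos0(id82) recv 30: drop
Round 2: pos2(id31) recv 82: fwd; pos4(id30) recv 31: fwd
After round 2: 2 messages still in flight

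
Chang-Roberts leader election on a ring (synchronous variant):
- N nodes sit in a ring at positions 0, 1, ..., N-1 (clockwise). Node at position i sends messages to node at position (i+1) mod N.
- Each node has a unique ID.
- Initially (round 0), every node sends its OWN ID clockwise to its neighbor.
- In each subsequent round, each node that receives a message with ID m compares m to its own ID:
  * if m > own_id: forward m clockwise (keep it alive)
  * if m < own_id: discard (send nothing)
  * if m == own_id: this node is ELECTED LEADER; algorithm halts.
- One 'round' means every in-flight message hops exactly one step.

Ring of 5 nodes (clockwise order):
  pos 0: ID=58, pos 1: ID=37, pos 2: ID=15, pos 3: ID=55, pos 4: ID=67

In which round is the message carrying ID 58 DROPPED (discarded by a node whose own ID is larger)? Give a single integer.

Round 1: pos1(id37) recv 58: fwd; pos2(id15) recv 37: fwd; pos3(id55) recv 15: drop; pos4(id67) recv 55: drop; pos0(id58) recv 67: fwd
Round 2: pos2(id15) recv 58: fwd; pos3(id55) recv 37: drop; pos1(id37) recv 67: fwd
Round 3: pos3(id55) recv 58: fwd; pos2(id15) recv 67: fwd
Round 4: pos4(id67) recv 58: drop; pos3(id55) recv 67: fwd
Round 5: pos4(id67) recv 67: ELECTED
Message ID 58 originates at pos 0; dropped at pos 4 in round 4

Answer: 4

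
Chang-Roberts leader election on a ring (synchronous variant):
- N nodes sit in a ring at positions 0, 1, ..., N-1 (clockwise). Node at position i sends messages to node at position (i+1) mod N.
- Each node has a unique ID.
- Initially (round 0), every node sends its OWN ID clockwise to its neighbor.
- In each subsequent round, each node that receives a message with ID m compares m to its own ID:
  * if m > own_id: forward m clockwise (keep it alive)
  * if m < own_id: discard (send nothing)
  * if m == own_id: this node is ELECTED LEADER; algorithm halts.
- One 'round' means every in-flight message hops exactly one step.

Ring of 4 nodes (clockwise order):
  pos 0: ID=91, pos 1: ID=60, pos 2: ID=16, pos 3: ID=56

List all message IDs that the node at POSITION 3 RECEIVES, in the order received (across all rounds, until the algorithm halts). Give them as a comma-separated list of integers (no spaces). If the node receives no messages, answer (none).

Answer: 16,60,91

Derivation:
Round 1: pos1(id60) recv 91: fwd; pos2(id16) recv 60: fwd; pos3(id56) recv 16: drop; pos0(id91) recv 56: drop
Round 2: pos2(id16) recv 91: fwd; pos3(id56) recv 60: fwd
Round 3: pos3(id56) recv 91: fwd; pos0(id91) recv 60: drop
Round 4: pos0(id91) recv 91: ELECTED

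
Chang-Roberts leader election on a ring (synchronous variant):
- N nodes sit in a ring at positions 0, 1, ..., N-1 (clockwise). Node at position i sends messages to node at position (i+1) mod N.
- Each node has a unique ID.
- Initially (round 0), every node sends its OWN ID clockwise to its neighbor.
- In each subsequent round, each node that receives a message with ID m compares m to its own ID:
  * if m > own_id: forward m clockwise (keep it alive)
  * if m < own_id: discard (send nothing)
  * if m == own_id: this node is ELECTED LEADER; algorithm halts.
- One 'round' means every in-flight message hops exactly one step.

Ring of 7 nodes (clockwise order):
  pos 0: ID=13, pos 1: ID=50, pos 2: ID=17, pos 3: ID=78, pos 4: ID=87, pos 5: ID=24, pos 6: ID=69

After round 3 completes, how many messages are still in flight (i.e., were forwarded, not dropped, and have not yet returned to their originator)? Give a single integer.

Answer: 2

Derivation:
Round 1: pos1(id50) recv 13: drop; pos2(id17) recv 50: fwd; pos3(id78) recv 17: drop; pos4(id87) recv 78: drop; pos5(id24) recv 87: fwd; pos6(id69) recv 24: drop; pos0(id13) recv 69: fwd
Round 2: pos3(id78) recv 50: drop; pos6(id69) recv 87: fwd; pos1(id50) recv 69: fwd
Round 3: pos0(id13) recv 87: fwd; pos2(id17) recv 69: fwd
After round 3: 2 messages still in flight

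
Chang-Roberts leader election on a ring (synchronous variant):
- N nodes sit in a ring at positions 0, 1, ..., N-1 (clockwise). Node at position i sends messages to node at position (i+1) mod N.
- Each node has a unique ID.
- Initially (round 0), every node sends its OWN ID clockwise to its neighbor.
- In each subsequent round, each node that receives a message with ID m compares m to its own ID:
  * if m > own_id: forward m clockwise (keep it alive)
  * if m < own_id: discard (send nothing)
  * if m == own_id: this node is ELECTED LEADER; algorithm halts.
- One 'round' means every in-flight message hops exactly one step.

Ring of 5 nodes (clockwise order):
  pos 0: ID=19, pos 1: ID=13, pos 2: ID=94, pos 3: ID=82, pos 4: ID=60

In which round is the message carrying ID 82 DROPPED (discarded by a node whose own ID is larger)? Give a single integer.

Answer: 4

Derivation:
Round 1: pos1(id13) recv 19: fwd; pos2(id94) recv 13: drop; pos3(id82) recv 94: fwd; pos4(id60) recv 82: fwd; pos0(id19) recv 60: fwd
Round 2: pos2(id94) recv 19: drop; pos4(id60) recv 94: fwd; pos0(id19) recv 82: fwd; pos1(id13) recv 60: fwd
Round 3: pos0(id19) recv 94: fwd; pos1(id13) recv 82: fwd; pos2(id94) recv 60: drop
Round 4: pos1(id13) recv 94: fwd; pos2(id94) recv 82: drop
Round 5: pos2(id94) recv 94: ELECTED
Message ID 82 originates at pos 3; dropped at pos 2 in round 4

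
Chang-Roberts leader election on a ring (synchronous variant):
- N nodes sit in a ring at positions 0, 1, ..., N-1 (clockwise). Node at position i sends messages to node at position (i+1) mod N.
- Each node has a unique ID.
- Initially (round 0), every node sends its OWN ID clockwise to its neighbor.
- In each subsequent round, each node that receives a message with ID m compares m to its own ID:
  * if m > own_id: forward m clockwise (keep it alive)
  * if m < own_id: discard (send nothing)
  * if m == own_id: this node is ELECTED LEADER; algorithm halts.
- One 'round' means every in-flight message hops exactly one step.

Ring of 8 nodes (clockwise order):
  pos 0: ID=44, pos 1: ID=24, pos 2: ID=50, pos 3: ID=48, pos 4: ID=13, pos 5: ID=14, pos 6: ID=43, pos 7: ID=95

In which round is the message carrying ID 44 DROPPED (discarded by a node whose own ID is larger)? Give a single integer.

Answer: 2

Derivation:
Round 1: pos1(id24) recv 44: fwd; pos2(id50) recv 24: drop; pos3(id48) recv 50: fwd; pos4(id13) recv 48: fwd; pos5(id14) recv 13: drop; pos6(id43) recv 14: drop; pos7(id95) recv 43: drop; pos0(id44) recv 95: fwd
Round 2: pos2(id50) recv 44: drop; pos4(id13) recv 50: fwd; pos5(id14) recv 48: fwd; pos1(id24) recv 95: fwd
Round 3: pos5(id14) recv 50: fwd; pos6(id43) recv 48: fwd; pos2(id50) recv 95: fwd
Round 4: pos6(id43) recv 50: fwd; pos7(id95) recv 48: drop; pos3(id48) recv 95: fwd
Round 5: pos7(id95) recv 50: drop; pos4(id13) recv 95: fwd
Round 6: pos5(id14) recv 95: fwd
Round 7: pos6(id43) recv 95: fwd
Round 8: pos7(id95) recv 95: ELECTED
Message ID 44 originates at pos 0; dropped at pos 2 in round 2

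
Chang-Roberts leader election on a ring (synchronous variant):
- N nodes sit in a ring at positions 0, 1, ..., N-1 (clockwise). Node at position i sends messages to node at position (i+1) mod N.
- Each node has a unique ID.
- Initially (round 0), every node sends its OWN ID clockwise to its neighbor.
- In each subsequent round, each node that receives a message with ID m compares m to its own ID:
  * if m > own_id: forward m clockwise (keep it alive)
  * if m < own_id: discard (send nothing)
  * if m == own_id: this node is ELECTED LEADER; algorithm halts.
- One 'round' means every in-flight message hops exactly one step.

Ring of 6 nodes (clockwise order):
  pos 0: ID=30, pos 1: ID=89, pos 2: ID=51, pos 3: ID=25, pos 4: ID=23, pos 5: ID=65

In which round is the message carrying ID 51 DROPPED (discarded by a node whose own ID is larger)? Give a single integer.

Answer: 3

Derivation:
Round 1: pos1(id89) recv 30: drop; pos2(id51) recv 89: fwd; pos3(id25) recv 51: fwd; pos4(id23) recv 25: fwd; pos5(id65) recv 23: drop; pos0(id30) recv 65: fwd
Round 2: pos3(id25) recv 89: fwd; pos4(id23) recv 51: fwd; pos5(id65) recv 25: drop; pos1(id89) recv 65: drop
Round 3: pos4(id23) recv 89: fwd; pos5(id65) recv 51: drop
Round 4: pos5(id65) recv 89: fwd
Round 5: pos0(id30) recv 89: fwd
Round 6: pos1(id89) recv 89: ELECTED
Message ID 51 originates at pos 2; dropped at pos 5 in round 3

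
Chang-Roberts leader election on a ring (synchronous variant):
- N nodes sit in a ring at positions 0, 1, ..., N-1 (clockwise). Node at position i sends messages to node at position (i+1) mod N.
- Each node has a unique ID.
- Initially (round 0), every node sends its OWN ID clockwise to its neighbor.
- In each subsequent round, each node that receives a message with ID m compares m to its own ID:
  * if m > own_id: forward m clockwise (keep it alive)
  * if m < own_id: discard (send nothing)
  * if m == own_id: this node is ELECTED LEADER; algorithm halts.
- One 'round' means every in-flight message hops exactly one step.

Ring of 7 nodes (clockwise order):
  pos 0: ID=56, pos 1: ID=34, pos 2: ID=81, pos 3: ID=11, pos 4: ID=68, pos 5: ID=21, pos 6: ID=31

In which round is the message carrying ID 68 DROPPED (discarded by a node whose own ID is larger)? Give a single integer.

Answer: 5

Derivation:
Round 1: pos1(id34) recv 56: fwd; pos2(id81) recv 34: drop; pos3(id11) recv 81: fwd; pos4(id68) recv 11: drop; pos5(id21) recv 68: fwd; pos6(id31) recv 21: drop; pos0(id56) recv 31: drop
Round 2: pos2(id81) recv 56: drop; pos4(id68) recv 81: fwd; pos6(id31) recv 68: fwd
Round 3: pos5(id21) recv 81: fwd; pos0(id56) recv 68: fwd
Round 4: pos6(id31) recv 81: fwd; pos1(id34) recv 68: fwd
Round 5: pos0(id56) recv 81: fwd; pos2(id81) recv 68: drop
Round 6: pos1(id34) recv 81: fwd
Round 7: pos2(id81) recv 81: ELECTED
Message ID 68 originates at pos 4; dropped at pos 2 in round 5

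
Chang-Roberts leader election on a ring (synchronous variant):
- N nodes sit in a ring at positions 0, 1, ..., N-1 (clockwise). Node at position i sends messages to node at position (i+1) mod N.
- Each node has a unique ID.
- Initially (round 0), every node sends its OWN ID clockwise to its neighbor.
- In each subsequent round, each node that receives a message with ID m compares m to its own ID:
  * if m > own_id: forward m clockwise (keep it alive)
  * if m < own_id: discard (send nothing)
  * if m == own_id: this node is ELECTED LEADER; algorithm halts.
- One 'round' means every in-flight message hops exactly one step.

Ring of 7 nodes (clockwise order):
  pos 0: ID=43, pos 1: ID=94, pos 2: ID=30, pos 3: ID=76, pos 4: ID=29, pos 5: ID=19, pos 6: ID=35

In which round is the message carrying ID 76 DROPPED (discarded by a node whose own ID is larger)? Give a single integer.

Answer: 5

Derivation:
Round 1: pos1(id94) recv 43: drop; pos2(id30) recv 94: fwd; pos3(id76) recv 30: drop; pos4(id29) recv 76: fwd; pos5(id19) recv 29: fwd; pos6(id35) recv 19: drop; pos0(id43) recv 35: drop
Round 2: pos3(id76) recv 94: fwd; pos5(id19) recv 76: fwd; pos6(id35) recv 29: drop
Round 3: pos4(id29) recv 94: fwd; pos6(id35) recv 76: fwd
Round 4: pos5(id19) recv 94: fwd; pos0(id43) recv 76: fwd
Round 5: pos6(id35) recv 94: fwd; pos1(id94) recv 76: drop
Round 6: pos0(id43) recv 94: fwd
Round 7: pos1(id94) recv 94: ELECTED
Message ID 76 originates at pos 3; dropped at pos 1 in round 5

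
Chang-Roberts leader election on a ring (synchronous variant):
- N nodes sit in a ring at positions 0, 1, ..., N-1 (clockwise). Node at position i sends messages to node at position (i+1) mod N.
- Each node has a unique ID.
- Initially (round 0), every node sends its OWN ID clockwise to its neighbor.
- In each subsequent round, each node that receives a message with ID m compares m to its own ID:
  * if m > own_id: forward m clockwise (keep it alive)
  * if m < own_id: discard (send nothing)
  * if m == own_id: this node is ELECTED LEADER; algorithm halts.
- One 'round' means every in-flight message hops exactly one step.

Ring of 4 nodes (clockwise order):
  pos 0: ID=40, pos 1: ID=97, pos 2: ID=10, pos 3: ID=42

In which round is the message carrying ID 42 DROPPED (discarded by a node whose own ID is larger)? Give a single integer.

Round 1: pos1(id97) recv 40: drop; pos2(id10) recv 97: fwd; pos3(id42) recv 10: drop; pos0(id40) recv 42: fwd
Round 2: pos3(id42) recv 97: fwd; pos1(id97) recv 42: drop
Round 3: pos0(id40) recv 97: fwd
Round 4: pos1(id97) recv 97: ELECTED
Message ID 42 originates at pos 3; dropped at pos 1 in round 2

Answer: 2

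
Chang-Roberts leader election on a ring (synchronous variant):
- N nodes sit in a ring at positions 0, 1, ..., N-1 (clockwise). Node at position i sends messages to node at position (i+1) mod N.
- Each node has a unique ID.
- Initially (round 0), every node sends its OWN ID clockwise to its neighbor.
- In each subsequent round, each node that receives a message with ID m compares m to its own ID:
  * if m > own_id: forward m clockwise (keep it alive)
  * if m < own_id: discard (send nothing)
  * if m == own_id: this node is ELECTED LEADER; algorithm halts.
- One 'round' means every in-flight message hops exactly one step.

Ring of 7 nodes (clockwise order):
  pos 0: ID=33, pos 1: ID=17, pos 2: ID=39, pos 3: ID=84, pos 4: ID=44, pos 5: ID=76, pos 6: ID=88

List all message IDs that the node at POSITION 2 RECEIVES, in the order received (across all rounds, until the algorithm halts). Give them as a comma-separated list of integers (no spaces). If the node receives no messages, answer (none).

Answer: 17,33,88

Derivation:
Round 1: pos1(id17) recv 33: fwd; pos2(id39) recv 17: drop; pos3(id84) recv 39: drop; pos4(id44) recv 84: fwd; pos5(id76) recv 44: drop; pos6(id88) recv 76: drop; pos0(id33) recv 88: fwd
Round 2: pos2(id39) recv 33: drop; pos5(id76) recv 84: fwd; pos1(id17) recv 88: fwd
Round 3: pos6(id88) recv 84: drop; pos2(id39) recv 88: fwd
Round 4: pos3(id84) recv 88: fwd
Round 5: pos4(id44) recv 88: fwd
Round 6: pos5(id76) recv 88: fwd
Round 7: pos6(id88) recv 88: ELECTED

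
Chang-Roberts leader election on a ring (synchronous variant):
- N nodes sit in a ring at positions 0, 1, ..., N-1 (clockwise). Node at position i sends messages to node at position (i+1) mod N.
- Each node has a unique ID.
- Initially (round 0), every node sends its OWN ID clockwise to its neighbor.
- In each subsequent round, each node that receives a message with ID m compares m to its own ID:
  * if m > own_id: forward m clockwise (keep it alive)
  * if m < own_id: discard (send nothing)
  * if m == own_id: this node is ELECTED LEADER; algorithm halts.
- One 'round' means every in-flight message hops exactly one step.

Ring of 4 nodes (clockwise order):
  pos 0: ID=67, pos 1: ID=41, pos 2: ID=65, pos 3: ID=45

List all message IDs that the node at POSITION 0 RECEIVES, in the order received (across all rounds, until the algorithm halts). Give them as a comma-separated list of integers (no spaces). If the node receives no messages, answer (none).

Answer: 45,65,67

Derivation:
Round 1: pos1(id41) recv 67: fwd; pos2(id65) recv 41: drop; pos3(id45) recv 65: fwd; pos0(id67) recv 45: drop
Round 2: pos2(id65) recv 67: fwd; pos0(id67) recv 65: drop
Round 3: pos3(id45) recv 67: fwd
Round 4: pos0(id67) recv 67: ELECTED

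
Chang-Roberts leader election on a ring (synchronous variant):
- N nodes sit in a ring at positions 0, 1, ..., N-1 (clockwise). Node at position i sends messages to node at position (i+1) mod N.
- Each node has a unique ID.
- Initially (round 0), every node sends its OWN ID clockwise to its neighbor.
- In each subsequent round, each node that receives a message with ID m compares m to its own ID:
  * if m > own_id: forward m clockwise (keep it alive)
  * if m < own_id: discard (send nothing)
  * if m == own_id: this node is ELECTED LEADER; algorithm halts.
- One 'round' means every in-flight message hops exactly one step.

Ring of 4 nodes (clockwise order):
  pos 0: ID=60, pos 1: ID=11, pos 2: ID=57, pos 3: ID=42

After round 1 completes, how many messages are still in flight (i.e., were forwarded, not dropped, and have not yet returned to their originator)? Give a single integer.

Answer: 2

Derivation:
Round 1: pos1(id11) recv 60: fwd; pos2(id57) recv 11: drop; pos3(id42) recv 57: fwd; pos0(id60) recv 42: drop
After round 1: 2 messages still in flight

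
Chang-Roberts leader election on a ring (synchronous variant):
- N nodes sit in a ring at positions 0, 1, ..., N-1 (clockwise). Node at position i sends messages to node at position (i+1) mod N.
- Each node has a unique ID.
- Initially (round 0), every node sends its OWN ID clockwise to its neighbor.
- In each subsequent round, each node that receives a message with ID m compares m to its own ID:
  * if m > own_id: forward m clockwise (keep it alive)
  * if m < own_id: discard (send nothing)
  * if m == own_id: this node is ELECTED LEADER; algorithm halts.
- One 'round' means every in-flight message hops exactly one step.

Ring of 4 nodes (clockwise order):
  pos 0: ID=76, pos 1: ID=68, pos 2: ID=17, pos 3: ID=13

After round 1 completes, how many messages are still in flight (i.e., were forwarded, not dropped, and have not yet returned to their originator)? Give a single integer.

Answer: 3

Derivation:
Round 1: pos1(id68) recv 76: fwd; pos2(id17) recv 68: fwd; pos3(id13) recv 17: fwd; pos0(id76) recv 13: drop
After round 1: 3 messages still in flight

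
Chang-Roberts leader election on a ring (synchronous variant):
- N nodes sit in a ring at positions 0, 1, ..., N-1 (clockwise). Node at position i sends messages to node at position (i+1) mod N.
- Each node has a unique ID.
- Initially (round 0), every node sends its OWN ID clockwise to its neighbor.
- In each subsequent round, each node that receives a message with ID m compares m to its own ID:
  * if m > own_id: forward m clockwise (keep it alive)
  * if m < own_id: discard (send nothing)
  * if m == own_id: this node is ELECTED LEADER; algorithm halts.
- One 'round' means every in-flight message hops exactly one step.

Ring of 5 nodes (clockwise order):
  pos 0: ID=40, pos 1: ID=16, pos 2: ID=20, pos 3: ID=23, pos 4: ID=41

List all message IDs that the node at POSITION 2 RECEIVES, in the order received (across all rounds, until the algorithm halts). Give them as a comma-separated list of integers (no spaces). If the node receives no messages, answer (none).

Round 1: pos1(id16) recv 40: fwd; pos2(id20) recv 16: drop; pos3(id23) recv 20: drop; pos4(id41) recv 23: drop; pos0(id40) recv 41: fwd
Round 2: pos2(id20) recv 40: fwd; pos1(id16) recv 41: fwd
Round 3: pos3(id23) recv 40: fwd; pos2(id20) recv 41: fwd
Round 4: pos4(id41) recv 40: drop; pos3(id23) recv 41: fwd
Round 5: pos4(id41) recv 41: ELECTED

Answer: 16,40,41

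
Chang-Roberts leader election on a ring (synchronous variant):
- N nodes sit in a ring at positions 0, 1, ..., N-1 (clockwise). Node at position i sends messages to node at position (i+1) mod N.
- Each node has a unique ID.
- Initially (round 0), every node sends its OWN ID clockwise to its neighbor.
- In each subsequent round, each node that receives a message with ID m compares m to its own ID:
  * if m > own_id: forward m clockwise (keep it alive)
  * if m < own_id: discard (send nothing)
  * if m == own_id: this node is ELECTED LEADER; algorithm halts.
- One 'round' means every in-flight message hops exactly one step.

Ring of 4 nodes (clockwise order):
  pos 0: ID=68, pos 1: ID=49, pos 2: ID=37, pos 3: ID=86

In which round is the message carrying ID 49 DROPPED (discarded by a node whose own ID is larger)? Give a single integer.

Answer: 2

Derivation:
Round 1: pos1(id49) recv 68: fwd; pos2(id37) recv 49: fwd; pos3(id86) recv 37: drop; pos0(id68) recv 86: fwd
Round 2: pos2(id37) recv 68: fwd; pos3(id86) recv 49: drop; pos1(id49) recv 86: fwd
Round 3: pos3(id86) recv 68: drop; pos2(id37) recv 86: fwd
Round 4: pos3(id86) recv 86: ELECTED
Message ID 49 originates at pos 1; dropped at pos 3 in round 2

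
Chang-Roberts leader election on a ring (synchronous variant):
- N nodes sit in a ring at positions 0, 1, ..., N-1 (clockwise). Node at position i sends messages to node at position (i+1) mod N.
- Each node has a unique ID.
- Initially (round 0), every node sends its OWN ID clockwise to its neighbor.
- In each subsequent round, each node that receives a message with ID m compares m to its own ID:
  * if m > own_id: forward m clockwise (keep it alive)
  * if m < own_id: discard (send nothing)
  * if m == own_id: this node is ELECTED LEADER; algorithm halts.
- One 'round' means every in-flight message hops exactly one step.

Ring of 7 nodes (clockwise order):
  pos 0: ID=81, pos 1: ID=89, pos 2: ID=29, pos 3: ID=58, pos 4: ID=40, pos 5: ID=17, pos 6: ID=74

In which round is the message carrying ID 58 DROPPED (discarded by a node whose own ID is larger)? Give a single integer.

Answer: 3

Derivation:
Round 1: pos1(id89) recv 81: drop; pos2(id29) recv 89: fwd; pos3(id58) recv 29: drop; pos4(id40) recv 58: fwd; pos5(id17) recv 40: fwd; pos6(id74) recv 17: drop; pos0(id81) recv 74: drop
Round 2: pos3(id58) recv 89: fwd; pos5(id17) recv 58: fwd; pos6(id74) recv 40: drop
Round 3: pos4(id40) recv 89: fwd; pos6(id74) recv 58: drop
Round 4: pos5(id17) recv 89: fwd
Round 5: pos6(id74) recv 89: fwd
Round 6: pos0(id81) recv 89: fwd
Round 7: pos1(id89) recv 89: ELECTED
Message ID 58 originates at pos 3; dropped at pos 6 in round 3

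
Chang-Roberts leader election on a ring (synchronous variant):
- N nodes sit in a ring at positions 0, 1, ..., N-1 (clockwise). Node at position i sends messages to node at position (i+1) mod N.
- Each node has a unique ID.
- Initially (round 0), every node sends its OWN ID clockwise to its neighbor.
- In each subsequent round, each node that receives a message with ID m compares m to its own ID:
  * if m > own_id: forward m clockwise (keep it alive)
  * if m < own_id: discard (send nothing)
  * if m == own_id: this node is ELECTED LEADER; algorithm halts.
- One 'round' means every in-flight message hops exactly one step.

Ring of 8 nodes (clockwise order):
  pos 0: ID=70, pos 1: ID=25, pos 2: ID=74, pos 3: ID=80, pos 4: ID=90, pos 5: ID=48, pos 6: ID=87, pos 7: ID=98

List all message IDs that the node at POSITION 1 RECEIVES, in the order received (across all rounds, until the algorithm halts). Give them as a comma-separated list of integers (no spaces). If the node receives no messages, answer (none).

Answer: 70,98

Derivation:
Round 1: pos1(id25) recv 70: fwd; pos2(id74) recv 25: drop; pos3(id80) recv 74: drop; pos4(id90) recv 80: drop; pos5(id48) recv 90: fwd; pos6(id87) recv 48: drop; pos7(id98) recv 87: drop; pos0(id70) recv 98: fwd
Round 2: pos2(id74) recv 70: drop; pos6(id87) recv 90: fwd; pos1(id25) recv 98: fwd
Round 3: pos7(id98) recv 90: drop; pos2(id74) recv 98: fwd
Round 4: pos3(id80) recv 98: fwd
Round 5: pos4(id90) recv 98: fwd
Round 6: pos5(id48) recv 98: fwd
Round 7: pos6(id87) recv 98: fwd
Round 8: pos7(id98) recv 98: ELECTED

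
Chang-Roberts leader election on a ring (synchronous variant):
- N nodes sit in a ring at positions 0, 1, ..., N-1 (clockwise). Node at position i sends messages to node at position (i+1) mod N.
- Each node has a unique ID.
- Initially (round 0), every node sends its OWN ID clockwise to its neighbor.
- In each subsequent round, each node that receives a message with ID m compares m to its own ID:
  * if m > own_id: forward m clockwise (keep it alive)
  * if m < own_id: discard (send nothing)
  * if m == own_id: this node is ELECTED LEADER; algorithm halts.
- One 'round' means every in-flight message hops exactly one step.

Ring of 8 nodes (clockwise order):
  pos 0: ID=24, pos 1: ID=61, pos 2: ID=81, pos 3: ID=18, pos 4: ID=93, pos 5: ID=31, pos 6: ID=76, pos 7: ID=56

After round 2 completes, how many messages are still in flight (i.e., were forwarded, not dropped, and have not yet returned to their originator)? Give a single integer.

Answer: 2

Derivation:
Round 1: pos1(id61) recv 24: drop; pos2(id81) recv 61: drop; pos3(id18) recv 81: fwd; pos4(id93) recv 18: drop; pos5(id31) recv 93: fwd; pos6(id76) recv 31: drop; pos7(id56) recv 76: fwd; pos0(id24) recv 56: fwd
Round 2: pos4(id93) recv 81: drop; pos6(id76) recv 93: fwd; pos0(id24) recv 76: fwd; pos1(id61) recv 56: drop
After round 2: 2 messages still in flight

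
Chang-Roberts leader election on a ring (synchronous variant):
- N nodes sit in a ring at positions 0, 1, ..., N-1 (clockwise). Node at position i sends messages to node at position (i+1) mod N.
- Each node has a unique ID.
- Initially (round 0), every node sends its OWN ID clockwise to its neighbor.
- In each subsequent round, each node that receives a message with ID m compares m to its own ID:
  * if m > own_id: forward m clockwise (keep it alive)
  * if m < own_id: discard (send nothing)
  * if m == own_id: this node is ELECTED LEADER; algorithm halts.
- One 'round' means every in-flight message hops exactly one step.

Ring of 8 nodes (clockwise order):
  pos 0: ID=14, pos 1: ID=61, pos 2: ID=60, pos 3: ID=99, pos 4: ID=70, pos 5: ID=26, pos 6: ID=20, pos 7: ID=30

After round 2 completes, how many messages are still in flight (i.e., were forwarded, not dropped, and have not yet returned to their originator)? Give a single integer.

Answer: 2

Derivation:
Round 1: pos1(id61) recv 14: drop; pos2(id60) recv 61: fwd; pos3(id99) recv 60: drop; pos4(id70) recv 99: fwd; pos5(id26) recv 70: fwd; pos6(id20) recv 26: fwd; pos7(id30) recv 20: drop; pos0(id14) recv 30: fwd
Round 2: pos3(id99) recv 61: drop; pos5(id26) recv 99: fwd; pos6(id20) recv 70: fwd; pos7(id30) recv 26: drop; pos1(id61) recv 30: drop
After round 2: 2 messages still in flight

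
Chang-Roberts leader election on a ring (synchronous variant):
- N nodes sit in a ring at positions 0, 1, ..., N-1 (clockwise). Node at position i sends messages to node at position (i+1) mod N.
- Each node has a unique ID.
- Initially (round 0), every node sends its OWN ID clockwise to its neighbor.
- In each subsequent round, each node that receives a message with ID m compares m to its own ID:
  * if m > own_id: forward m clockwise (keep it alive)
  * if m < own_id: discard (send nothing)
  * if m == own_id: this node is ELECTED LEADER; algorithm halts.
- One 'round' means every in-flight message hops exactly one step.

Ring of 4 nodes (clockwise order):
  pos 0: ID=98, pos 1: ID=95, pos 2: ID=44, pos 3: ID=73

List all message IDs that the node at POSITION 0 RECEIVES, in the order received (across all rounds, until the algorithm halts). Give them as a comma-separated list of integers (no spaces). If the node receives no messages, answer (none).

Round 1: pos1(id95) recv 98: fwd; pos2(id44) recv 95: fwd; pos3(id73) recv 44: drop; pos0(id98) recv 73: drop
Round 2: pos2(id44) recv 98: fwd; pos3(id73) recv 95: fwd
Round 3: pos3(id73) recv 98: fwd; pos0(id98) recv 95: drop
Round 4: pos0(id98) recv 98: ELECTED

Answer: 73,95,98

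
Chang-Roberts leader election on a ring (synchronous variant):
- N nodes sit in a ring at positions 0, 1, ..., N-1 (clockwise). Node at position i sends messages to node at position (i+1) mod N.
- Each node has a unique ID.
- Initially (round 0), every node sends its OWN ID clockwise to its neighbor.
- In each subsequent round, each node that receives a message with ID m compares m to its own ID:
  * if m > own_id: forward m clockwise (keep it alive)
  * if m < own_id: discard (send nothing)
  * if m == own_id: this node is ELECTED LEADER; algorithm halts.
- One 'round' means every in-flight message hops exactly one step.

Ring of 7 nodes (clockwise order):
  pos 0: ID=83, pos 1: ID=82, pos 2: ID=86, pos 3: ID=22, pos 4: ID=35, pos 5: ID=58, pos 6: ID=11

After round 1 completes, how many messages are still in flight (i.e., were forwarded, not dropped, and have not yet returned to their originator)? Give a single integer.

Round 1: pos1(id82) recv 83: fwd; pos2(id86) recv 82: drop; pos3(id22) recv 86: fwd; pos4(id35) recv 22: drop; pos5(id58) recv 35: drop; pos6(id11) recv 58: fwd; pos0(id83) recv 11: drop
After round 1: 3 messages still in flight

Answer: 3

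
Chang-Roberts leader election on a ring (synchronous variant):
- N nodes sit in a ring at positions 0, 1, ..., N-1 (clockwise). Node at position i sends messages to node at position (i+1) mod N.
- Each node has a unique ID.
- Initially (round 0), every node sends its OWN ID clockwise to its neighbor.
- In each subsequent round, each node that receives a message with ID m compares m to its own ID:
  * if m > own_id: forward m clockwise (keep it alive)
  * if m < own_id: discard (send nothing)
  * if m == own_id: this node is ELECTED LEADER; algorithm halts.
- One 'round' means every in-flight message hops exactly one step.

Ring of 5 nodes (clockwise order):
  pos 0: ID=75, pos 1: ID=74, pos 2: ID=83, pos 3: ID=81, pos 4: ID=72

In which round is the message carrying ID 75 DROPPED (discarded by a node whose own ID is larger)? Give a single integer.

Answer: 2

Derivation:
Round 1: pos1(id74) recv 75: fwd; pos2(id83) recv 74: drop; pos3(id81) recv 83: fwd; pos4(id72) recv 81: fwd; pos0(id75) recv 72: drop
Round 2: pos2(id83) recv 75: drop; pos4(id72) recv 83: fwd; pos0(id75) recv 81: fwd
Round 3: pos0(id75) recv 83: fwd; pos1(id74) recv 81: fwd
Round 4: pos1(id74) recv 83: fwd; pos2(id83) recv 81: drop
Round 5: pos2(id83) recv 83: ELECTED
Message ID 75 originates at pos 0; dropped at pos 2 in round 2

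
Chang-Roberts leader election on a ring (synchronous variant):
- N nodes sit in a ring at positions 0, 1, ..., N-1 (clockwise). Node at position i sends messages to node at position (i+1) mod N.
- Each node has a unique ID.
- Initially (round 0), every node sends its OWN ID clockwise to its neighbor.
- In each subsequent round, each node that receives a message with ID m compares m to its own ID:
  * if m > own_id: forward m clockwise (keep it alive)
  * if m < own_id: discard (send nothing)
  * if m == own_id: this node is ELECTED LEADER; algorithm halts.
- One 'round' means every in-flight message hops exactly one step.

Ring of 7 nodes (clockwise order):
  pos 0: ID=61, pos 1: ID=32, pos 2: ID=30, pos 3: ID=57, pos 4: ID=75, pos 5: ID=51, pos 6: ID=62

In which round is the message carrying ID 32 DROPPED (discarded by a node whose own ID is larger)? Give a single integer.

Answer: 2

Derivation:
Round 1: pos1(id32) recv 61: fwd; pos2(id30) recv 32: fwd; pos3(id57) recv 30: drop; pos4(id75) recv 57: drop; pos5(id51) recv 75: fwd; pos6(id62) recv 51: drop; pos0(id61) recv 62: fwd
Round 2: pos2(id30) recv 61: fwd; pos3(id57) recv 32: drop; pos6(id62) recv 75: fwd; pos1(id32) recv 62: fwd
Round 3: pos3(id57) recv 61: fwd; pos0(id61) recv 75: fwd; pos2(id30) recv 62: fwd
Round 4: pos4(id75) recv 61: drop; pos1(id32) recv 75: fwd; pos3(id57) recv 62: fwd
Round 5: pos2(id30) recv 75: fwd; pos4(id75) recv 62: drop
Round 6: pos3(id57) recv 75: fwd
Round 7: pos4(id75) recv 75: ELECTED
Message ID 32 originates at pos 1; dropped at pos 3 in round 2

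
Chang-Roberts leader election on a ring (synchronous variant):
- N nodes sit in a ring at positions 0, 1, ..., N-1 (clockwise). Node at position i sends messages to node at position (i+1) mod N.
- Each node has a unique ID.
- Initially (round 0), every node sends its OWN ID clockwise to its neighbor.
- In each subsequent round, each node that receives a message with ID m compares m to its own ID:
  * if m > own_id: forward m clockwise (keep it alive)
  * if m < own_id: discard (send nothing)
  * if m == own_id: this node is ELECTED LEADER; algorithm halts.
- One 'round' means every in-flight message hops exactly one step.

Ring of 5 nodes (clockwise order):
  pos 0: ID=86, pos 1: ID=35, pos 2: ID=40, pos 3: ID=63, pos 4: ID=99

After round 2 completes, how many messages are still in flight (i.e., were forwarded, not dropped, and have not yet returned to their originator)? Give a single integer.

Round 1: pos1(id35) recv 86: fwd; pos2(id40) recv 35: drop; pos3(id63) recv 40: drop; pos4(id99) recv 63: drop; pos0(id86) recv 99: fwd
Round 2: pos2(id40) recv 86: fwd; pos1(id35) recv 99: fwd
After round 2: 2 messages still in flight

Answer: 2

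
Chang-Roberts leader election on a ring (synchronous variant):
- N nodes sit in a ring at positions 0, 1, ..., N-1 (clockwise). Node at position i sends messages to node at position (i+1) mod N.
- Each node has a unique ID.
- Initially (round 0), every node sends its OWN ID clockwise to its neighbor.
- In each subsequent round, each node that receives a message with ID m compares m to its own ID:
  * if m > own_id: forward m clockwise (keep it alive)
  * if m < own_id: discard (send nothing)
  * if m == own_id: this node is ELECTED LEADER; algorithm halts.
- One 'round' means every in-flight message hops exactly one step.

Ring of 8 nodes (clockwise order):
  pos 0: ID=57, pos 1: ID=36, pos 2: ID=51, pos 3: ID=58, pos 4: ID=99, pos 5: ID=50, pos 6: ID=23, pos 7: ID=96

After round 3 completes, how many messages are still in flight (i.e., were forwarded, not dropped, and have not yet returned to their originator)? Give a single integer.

Answer: 2

Derivation:
Round 1: pos1(id36) recv 57: fwd; pos2(id51) recv 36: drop; pos3(id58) recv 51: drop; pos4(id99) recv 58: drop; pos5(id50) recv 99: fwd; pos6(id23) recv 50: fwd; pos7(id96) recv 23: drop; pos0(id57) recv 96: fwd
Round 2: pos2(id51) recv 57: fwd; pos6(id23) recv 99: fwd; pos7(id96) recv 50: drop; pos1(id36) recv 96: fwd
Round 3: pos3(id58) recv 57: drop; pos7(id96) recv 99: fwd; pos2(id51) recv 96: fwd
After round 3: 2 messages still in flight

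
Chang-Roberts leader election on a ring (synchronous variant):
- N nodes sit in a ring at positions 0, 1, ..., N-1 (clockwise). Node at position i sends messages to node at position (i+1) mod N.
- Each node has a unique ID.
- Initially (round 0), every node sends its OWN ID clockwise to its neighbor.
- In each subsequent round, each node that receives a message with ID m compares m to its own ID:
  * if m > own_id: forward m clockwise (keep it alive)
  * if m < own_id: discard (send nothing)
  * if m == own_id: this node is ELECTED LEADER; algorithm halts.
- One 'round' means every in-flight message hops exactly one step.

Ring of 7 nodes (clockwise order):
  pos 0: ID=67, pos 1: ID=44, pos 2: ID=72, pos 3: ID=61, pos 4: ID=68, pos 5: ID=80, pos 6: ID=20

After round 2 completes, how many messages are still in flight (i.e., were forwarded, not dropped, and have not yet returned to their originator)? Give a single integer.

Answer: 2

Derivation:
Round 1: pos1(id44) recv 67: fwd; pos2(id72) recv 44: drop; pos3(id61) recv 72: fwd; pos4(id68) recv 61: drop; pos5(id80) recv 68: drop; pos6(id20) recv 80: fwd; pos0(id67) recv 20: drop
Round 2: pos2(id72) recv 67: drop; pos4(id68) recv 72: fwd; pos0(id67) recv 80: fwd
After round 2: 2 messages still in flight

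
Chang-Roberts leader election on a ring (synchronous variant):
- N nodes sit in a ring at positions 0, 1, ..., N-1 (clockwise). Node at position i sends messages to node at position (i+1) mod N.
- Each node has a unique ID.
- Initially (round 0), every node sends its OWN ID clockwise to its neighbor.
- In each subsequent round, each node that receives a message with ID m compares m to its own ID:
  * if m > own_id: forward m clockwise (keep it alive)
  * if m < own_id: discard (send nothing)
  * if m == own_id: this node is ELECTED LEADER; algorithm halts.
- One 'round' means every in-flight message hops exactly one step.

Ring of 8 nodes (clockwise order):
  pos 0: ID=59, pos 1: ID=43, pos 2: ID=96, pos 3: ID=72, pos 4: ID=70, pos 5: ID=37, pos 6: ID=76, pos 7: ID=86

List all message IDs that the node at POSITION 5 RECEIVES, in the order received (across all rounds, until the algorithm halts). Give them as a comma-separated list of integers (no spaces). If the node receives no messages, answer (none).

Round 1: pos1(id43) recv 59: fwd; pos2(id96) recv 43: drop; pos3(id72) recv 96: fwd; pos4(id70) recv 72: fwd; pos5(id37) recv 70: fwd; pos6(id76) recv 37: drop; pos7(id86) recv 76: drop; pos0(id59) recv 86: fwd
Round 2: pos2(id96) recv 59: drop; pos4(id70) recv 96: fwd; pos5(id37) recv 72: fwd; pos6(id76) recv 70: drop; pos1(id43) recv 86: fwd
Round 3: pos5(id37) recv 96: fwd; pos6(id76) recv 72: drop; pos2(id96) recv 86: drop
Round 4: pos6(id76) recv 96: fwd
Round 5: pos7(id86) recv 96: fwd
Round 6: pos0(id59) recv 96: fwd
Round 7: pos1(id43) recv 96: fwd
Round 8: pos2(id96) recv 96: ELECTED

Answer: 70,72,96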